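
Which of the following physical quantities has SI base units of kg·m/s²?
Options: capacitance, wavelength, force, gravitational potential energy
Checking the SI base units of each option:
  capacitance (C = Q/V): s⁴·A²/(kg·m²)  ✗
  wavelength (λ = v/f): m  ✗
  force (F = ma): kg·m/s²  ✓ matches
  gravitational potential energy (U = -GMm/r): kg·m²/s²  ✗

Only force has units kg·m/s².

Answer: force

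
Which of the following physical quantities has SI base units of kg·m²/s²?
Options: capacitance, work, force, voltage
Checking the SI base units of each option:
  capacitance (C = Q/V): s⁴·A²/(kg·m²)  ✗
  work (W = Fd): kg·m²/s²  ✓ matches
  force (F = ma): kg·m/s²  ✗
  voltage (V = IR): kg·m²/(s³·A)  ✗

Only work has units kg·m²/s².

Answer: work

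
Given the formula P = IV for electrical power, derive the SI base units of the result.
Units of each symbol in P = IV:
  I (current): A
  V (voltage, in volts): kg·m²/(s³·A)

Multiplying the contributions: [A] · [kg·m²/(s³·A)]
Adding exponents of each base unit: kg: 1, m: 2, s: -3
SI base units of electrical power: kg·m²/s³

Answer: kg·m²/s³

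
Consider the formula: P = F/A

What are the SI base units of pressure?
Units of each symbol in P = F/A:
  F (force): kg·m/s²
  A (area): m²  → in the denominator, contributes 1/m²

Multiplying the contributions: [kg·m/s²] · [1/m²]
Adding exponents of each base unit: kg: 1, m: -1, s: -2
SI base units of pressure: kg/(m·s²)

Answer: kg/(m·s²)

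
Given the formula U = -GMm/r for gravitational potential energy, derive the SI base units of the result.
Units of each symbol in U = -GMm/r:
  G (gravitational constant): m³/(kg·s²)
  M (mass): kg
  m (mass): kg
  r (distance): m  → in the denominator, contributes 1/m
  The minus sign does not affect the units.

Multiplying the contributions: [m³/(kg·s²)] · [kg] · [kg] · [1/m]
Adding exponents of each base unit: kg: 1, m: 2, s: -2
SI base units of gravitational potential energy: kg·m²/s²

Answer: kg·m²/s²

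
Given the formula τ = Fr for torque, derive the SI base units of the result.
Units of each symbol in τ = Fr:
  F (force): kg·m/s²
  r (lever arm): m

Multiplying the contributions: [kg·m/s²] · [m]
Adding exponents of each base unit: kg: 1, m: 2, s: -2
SI base units of torque: kg·m²/s²

Answer: kg·m²/s²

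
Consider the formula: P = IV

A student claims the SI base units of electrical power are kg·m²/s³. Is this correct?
Units of each symbol in P = IV:
  I (current): A
  V (voltage, in volts): kg·m²/(s³·A)

Multiplying the contributions: [A] · [kg·m²/(s³·A)]
Adding exponents of each base unit: kg: 1, m: 2, s: -3
SI base units of electrical power: kg·m²/s³

The claimed units kg·m²/s³ match the derived units, so the claim is correct.

Answer: Yes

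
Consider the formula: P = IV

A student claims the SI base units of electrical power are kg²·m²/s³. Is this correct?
Units of each symbol in P = IV:
  I (current): A
  V (voltage, in volts): kg·m²/(s³·A)

Multiplying the contributions: [A] · [kg·m²/(s³·A)]
Adding exponents of each base unit: kg: 1, m: 2, s: -3
SI base units of electrical power: kg·m²/s³

The claimed units kg²·m²/s³ (exponents kg: 2, m: 2, s: -3) do not match the derived units kg·m²/s³ (exponents kg: 1, m: 2, s: -3), so the claim is incorrect.

Answer: No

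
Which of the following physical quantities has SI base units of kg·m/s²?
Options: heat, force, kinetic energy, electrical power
Checking the SI base units of each option:
  heat (Q = mcΔT): kg·m²/s²  ✗
  force (F = ma): kg·m/s²  ✓ matches
  kinetic energy (E = ½mv²): kg·m²/s²  ✗
  electrical power (P = IV): kg·m²/s³  ✗

Only force has units kg·m/s².

Answer: force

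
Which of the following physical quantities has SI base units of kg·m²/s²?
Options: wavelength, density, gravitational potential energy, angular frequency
Checking the SI base units of each option:
  wavelength (λ = v/f): m  ✗
  density (ρ = m/V): kg/m³  ✗
  gravitational potential energy (U = -GMm/r): kg·m²/s²  ✓ matches
  angular frequency (ω = 2πf): 1/s  ✗

Only gravitational potential energy has units kg·m²/s².

Answer: gravitational potential energy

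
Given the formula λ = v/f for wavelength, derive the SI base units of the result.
Units of each symbol in λ = v/f:
  v (wave speed): m/s
  f (frequency): 1/s  → in the denominator, contributes s

Multiplying the contributions: [m/s] · [s]
Adding exponents of each base unit: m: 1
SI base units of wavelength: m

Answer: m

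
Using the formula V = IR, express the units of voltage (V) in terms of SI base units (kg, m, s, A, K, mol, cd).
Units of each symbol in V = IR:
  I (current): A
  R (resistance, in ohms): kg·m²/(s³·A²)

Multiplying the contributions: [A] · [kg·m²/(s³·A²)]
Adding exponents of each base unit: kg: 1, m: 2, s: -3, A: -1
SI base units of voltage: kg·m²/(s³·A)

Answer: kg·m²/(s³·A)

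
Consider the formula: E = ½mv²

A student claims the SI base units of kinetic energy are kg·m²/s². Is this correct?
Units of each symbol in E = ½mv²:
  m (mass): kg
  v (speed): m/s  → to the power 2, contributes m²/s²
  The factor ½ is dimensionless.

Multiplying the contributions: [kg] · [m²/s²]
Adding exponents of each base unit: kg: 1, m: 2, s: -2
SI base units of kinetic energy: kg·m²/s²

The claimed units kg·m²/s² match the derived units, so the claim is correct.

Answer: Yes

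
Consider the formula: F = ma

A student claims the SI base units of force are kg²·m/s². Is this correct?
Units of each symbol in F = ma:
  m (mass): kg
  a (acceleration): m/s²

Multiplying the contributions: [kg] · [m/s²]
Adding exponents of each base unit: kg: 1, m: 1, s: -2
SI base units of force: kg·m/s²

The claimed units kg²·m/s² (exponents kg: 2, m: 1, s: -2) do not match the derived units kg·m/s² (exponents kg: 1, m: 1, s: -2), so the claim is incorrect.

Answer: No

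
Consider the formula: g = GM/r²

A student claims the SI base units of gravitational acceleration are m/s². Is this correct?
Units of each symbol in g = GM/r²:
  G (gravitational constant): m³/(kg·s²)
  M (mass): kg
  r (distance): m  → to the power 2 in the denominator, contributes 1/m²

Multiplying the contributions: [m³/(kg·s²)] · [kg] · [1/m²]
Adding exponents of each base unit: m: 1, s: -2
SI base units of gravitational acceleration: m/s²

The claimed units m/s² match the derived units, so the claim is correct.

Answer: Yes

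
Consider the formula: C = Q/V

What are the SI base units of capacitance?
Units of each symbol in C = Q/V:
  Q (charge, in coulombs): s·A
  V (voltage, in volts): kg·m²/(s³·A)  → in the denominator, contributes s³·A/(kg·m²)

Multiplying the contributions: [s·A] · [s³·A/(kg·m²)]
Adding exponents of each base unit: kg: -1, m: -2, s: 4, A: 2
SI base units of capacitance: s⁴·A²/(kg·m²)

Answer: s⁴·A²/(kg·m²)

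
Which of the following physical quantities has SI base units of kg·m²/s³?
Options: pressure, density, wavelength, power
Checking the SI base units of each option:
  pressure (P = F/A): kg/(m·s²)  ✗
  density (ρ = m/V): kg/m³  ✗
  wavelength (λ = v/f): m  ✗
  power (P = W/t): kg·m²/s³  ✓ matches

Only power has units kg·m²/s³.

Answer: power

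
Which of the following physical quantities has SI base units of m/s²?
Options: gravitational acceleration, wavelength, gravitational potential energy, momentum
Checking the SI base units of each option:
  gravitational acceleration (g = GM/r²): m/s²  ✓ matches
  wavelength (λ = v/f): m  ✗
  gravitational potential energy (U = -GMm/r): kg·m²/s²  ✗
  momentum (p = mv): kg·m/s  ✗

Only gravitational acceleration has units m/s².

Answer: gravitational acceleration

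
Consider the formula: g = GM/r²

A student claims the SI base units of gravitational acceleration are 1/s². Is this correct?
Units of each symbol in g = GM/r²:
  G (gravitational constant): m³/(kg·s²)
  M (mass): kg
  r (distance): m  → to the power 2 in the denominator, contributes 1/m²

Multiplying the contributions: [m³/(kg·s²)] · [kg] · [1/m²]
Adding exponents of each base unit: m: 1, s: -2
SI base units of gravitational acceleration: m/s²

The claimed units 1/s² (exponents s: -2) do not match the derived units m/s² (exponents m: 1, s: -2), so the claim is incorrect.

Answer: No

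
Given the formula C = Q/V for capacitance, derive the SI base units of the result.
Units of each symbol in C = Q/V:
  Q (charge, in coulombs): s·A
  V (voltage, in volts): kg·m²/(s³·A)  → in the denominator, contributes s³·A/(kg·m²)

Multiplying the contributions: [s·A] · [s³·A/(kg·m²)]
Adding exponents of each base unit: kg: -1, m: -2, s: 4, A: 2
SI base units of capacitance: s⁴·A²/(kg·m²)

Answer: s⁴·A²/(kg·m²)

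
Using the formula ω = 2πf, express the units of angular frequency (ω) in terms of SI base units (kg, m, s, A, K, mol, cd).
Units of each symbol in ω = 2πf:
  f (frequency): 1/s
  The factor 2π is dimensionless.

Multiplying the contributions: [1/s]
Adding exponents of each base unit: s: -1
SI base units of angular frequency: 1/s

Answer: 1/s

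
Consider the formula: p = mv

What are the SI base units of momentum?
Units of each symbol in p = mv:
  m (mass): kg
  v (velocity): m/s

Multiplying the contributions: [kg] · [m/s]
Adding exponents of each base unit: kg: 1, m: 1, s: -1
SI base units of momentum: kg·m/s

Answer: kg·m/s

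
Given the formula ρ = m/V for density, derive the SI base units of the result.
Units of each symbol in ρ = m/V:
  m (mass): kg
  V (volume): m³  → in the denominator, contributes 1/m³

Multiplying the contributions: [kg] · [1/m³]
Adding exponents of each base unit: kg: 1, m: -3
SI base units of density: kg/m³

Answer: kg/m³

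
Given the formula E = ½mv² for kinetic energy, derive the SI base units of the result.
Units of each symbol in E = ½mv²:
  m (mass): kg
  v (speed): m/s  → to the power 2, contributes m²/s²
  The factor ½ is dimensionless.

Multiplying the contributions: [kg] · [m²/s²]
Adding exponents of each base unit: kg: 1, m: 2, s: -2
SI base units of kinetic energy: kg·m²/s²

Answer: kg·m²/s²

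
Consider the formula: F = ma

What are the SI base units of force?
Units of each symbol in F = ma:
  m (mass): kg
  a (acceleration): m/s²

Multiplying the contributions: [kg] · [m/s²]
Adding exponents of each base unit: kg: 1, m: 1, s: -2
SI base units of force: kg·m/s²

Answer: kg·m/s²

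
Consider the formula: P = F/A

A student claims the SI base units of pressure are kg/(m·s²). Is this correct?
Units of each symbol in P = F/A:
  F (force): kg·m/s²
  A (area): m²  → in the denominator, contributes 1/m²

Multiplying the contributions: [kg·m/s²] · [1/m²]
Adding exponents of each base unit: kg: 1, m: -1, s: -2
SI base units of pressure: kg/(m·s²)

The claimed units kg/(m·s²) match the derived units, so the claim is correct.

Answer: Yes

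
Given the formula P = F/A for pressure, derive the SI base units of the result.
Units of each symbol in P = F/A:
  F (force): kg·m/s²
  A (area): m²  → in the denominator, contributes 1/m²

Multiplying the contributions: [kg·m/s²] · [1/m²]
Adding exponents of each base unit: kg: 1, m: -1, s: -2
SI base units of pressure: kg/(m·s²)

Answer: kg/(m·s²)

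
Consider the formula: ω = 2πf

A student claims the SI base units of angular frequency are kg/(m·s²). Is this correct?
Units of each symbol in ω = 2πf:
  f (frequency): 1/s
  The factor 2π is dimensionless.

Multiplying the contributions: [1/s]
Adding exponents of each base unit: s: -1
SI base units of angular frequency: 1/s

The claimed units kg/(m·s²) (exponents kg: 1, m: -1, s: -2) do not match the derived units 1/s (exponents s: -1), so the claim is incorrect.

Answer: No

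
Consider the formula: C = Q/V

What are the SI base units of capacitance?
Units of each symbol in C = Q/V:
  Q (charge, in coulombs): s·A
  V (voltage, in volts): kg·m²/(s³·A)  → in the denominator, contributes s³·A/(kg·m²)

Multiplying the contributions: [s·A] · [s³·A/(kg·m²)]
Adding exponents of each base unit: kg: -1, m: -2, s: 4, A: 2
SI base units of capacitance: s⁴·A²/(kg·m²)

Answer: s⁴·A²/(kg·m²)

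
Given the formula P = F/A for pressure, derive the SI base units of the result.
Units of each symbol in P = F/A:
  F (force): kg·m/s²
  A (area): m²  → in the denominator, contributes 1/m²

Multiplying the contributions: [kg·m/s²] · [1/m²]
Adding exponents of each base unit: kg: 1, m: -1, s: -2
SI base units of pressure: kg/(m·s²)

Answer: kg/(m·s²)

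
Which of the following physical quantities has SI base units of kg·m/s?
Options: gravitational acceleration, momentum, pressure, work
Checking the SI base units of each option:
  gravitational acceleration (g = GM/r²): m/s²  ✗
  momentum (p = mv): kg·m/s  ✓ matches
  pressure (P = F/A): kg/(m·s²)  ✗
  work (W = Fd): kg·m²/s²  ✗

Only momentum has units kg·m/s.

Answer: momentum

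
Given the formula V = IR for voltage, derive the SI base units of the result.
Units of each symbol in V = IR:
  I (current): A
  R (resistance, in ohms): kg·m²/(s³·A²)

Multiplying the contributions: [A] · [kg·m²/(s³·A²)]
Adding exponents of each base unit: kg: 1, m: 2, s: -3, A: -1
SI base units of voltage: kg·m²/(s³·A)

Answer: kg·m²/(s³·A)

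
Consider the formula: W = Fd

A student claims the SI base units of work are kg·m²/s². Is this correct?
Units of each symbol in W = Fd:
  F (force): kg·m/s²
  d (displacement): m

Multiplying the contributions: [kg·m/s²] · [m]
Adding exponents of each base unit: kg: 1, m: 2, s: -2
SI base units of work: kg·m²/s²

The claimed units kg·m²/s² match the derived units, so the claim is correct.

Answer: Yes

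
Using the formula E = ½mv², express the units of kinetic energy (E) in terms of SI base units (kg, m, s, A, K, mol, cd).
Units of each symbol in E = ½mv²:
  m (mass): kg
  v (speed): m/s  → to the power 2, contributes m²/s²
  The factor ½ is dimensionless.

Multiplying the contributions: [kg] · [m²/s²]
Adding exponents of each base unit: kg: 1, m: 2, s: -2
SI base units of kinetic energy: kg·m²/s²

Answer: kg·m²/s²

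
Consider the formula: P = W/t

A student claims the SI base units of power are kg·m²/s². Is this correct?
Units of each symbol in P = W/t:
  W (work): kg·m²/s²
  t (time): s  → in the denominator, contributes 1/s

Multiplying the contributions: [kg·m²/s²] · [1/s]
Adding exponents of each base unit: kg: 1, m: 2, s: -3
SI base units of power: kg·m²/s³

The claimed units kg·m²/s² (exponents kg: 1, m: 2, s: -2) do not match the derived units kg·m²/s³ (exponents kg: 1, m: 2, s: -3), so the claim is incorrect.

Answer: No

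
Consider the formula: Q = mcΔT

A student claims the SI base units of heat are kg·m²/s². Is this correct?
Units of each symbol in Q = mcΔT:
  m (mass): kg
  c (specific heat capacity, in J/(kg·K)): m²/(s²·K)
  ΔT (temperature change): K

Multiplying the contributions: [kg] · [m²/(s²·K)] · [K]
Adding exponents of each base unit: kg: 1, m: 2, s: -2
SI base units of heat: kg·m²/s²

The claimed units kg·m²/s² match the derived units, so the claim is correct.

Answer: Yes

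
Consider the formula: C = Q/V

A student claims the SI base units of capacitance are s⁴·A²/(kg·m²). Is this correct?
Units of each symbol in C = Q/V:
  Q (charge, in coulombs): s·A
  V (voltage, in volts): kg·m²/(s³·A)  → in the denominator, contributes s³·A/(kg·m²)

Multiplying the contributions: [s·A] · [s³·A/(kg·m²)]
Adding exponents of each base unit: kg: -1, m: -2, s: 4, A: 2
SI base units of capacitance: s⁴·A²/(kg·m²)

The claimed units s⁴·A²/(kg·m²) match the derived units, so the claim is correct.

Answer: Yes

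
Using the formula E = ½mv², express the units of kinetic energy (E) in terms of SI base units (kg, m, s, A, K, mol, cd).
Units of each symbol in E = ½mv²:
  m (mass): kg
  v (speed): m/s  → to the power 2, contributes m²/s²
  The factor ½ is dimensionless.

Multiplying the contributions: [kg] · [m²/s²]
Adding exponents of each base unit: kg: 1, m: 2, s: -2
SI base units of kinetic energy: kg·m²/s²

Answer: kg·m²/s²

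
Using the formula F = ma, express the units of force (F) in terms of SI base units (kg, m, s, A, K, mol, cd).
Units of each symbol in F = ma:
  m (mass): kg
  a (acceleration): m/s²

Multiplying the contributions: [kg] · [m/s²]
Adding exponents of each base unit: kg: 1, m: 1, s: -2
SI base units of force: kg·m/s²

Answer: kg·m/s²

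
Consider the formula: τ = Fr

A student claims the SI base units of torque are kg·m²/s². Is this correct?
Units of each symbol in τ = Fr:
  F (force): kg·m/s²
  r (lever arm): m

Multiplying the contributions: [kg·m/s²] · [m]
Adding exponents of each base unit: kg: 1, m: 2, s: -2
SI base units of torque: kg·m²/s²

The claimed units kg·m²/s² match the derived units, so the claim is correct.

Answer: Yes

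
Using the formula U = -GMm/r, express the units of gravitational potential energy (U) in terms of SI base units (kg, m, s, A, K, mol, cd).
Units of each symbol in U = -GMm/r:
  G (gravitational constant): m³/(kg·s²)
  M (mass): kg
  m (mass): kg
  r (distance): m  → in the denominator, contributes 1/m
  The minus sign does not affect the units.

Multiplying the contributions: [m³/(kg·s²)] · [kg] · [kg] · [1/m]
Adding exponents of each base unit: kg: 1, m: 2, s: -2
SI base units of gravitational potential energy: kg·m²/s²

Answer: kg·m²/s²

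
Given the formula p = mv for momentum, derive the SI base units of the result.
Units of each symbol in p = mv:
  m (mass): kg
  v (velocity): m/s

Multiplying the contributions: [kg] · [m/s]
Adding exponents of each base unit: kg: 1, m: 1, s: -1
SI base units of momentum: kg·m/s

Answer: kg·m/s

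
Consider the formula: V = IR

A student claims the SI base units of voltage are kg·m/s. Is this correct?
Units of each symbol in V = IR:
  I (current): A
  R (resistance, in ohms): kg·m²/(s³·A²)

Multiplying the contributions: [A] · [kg·m²/(s³·A²)]
Adding exponents of each base unit: kg: 1, m: 2, s: -3, A: -1
SI base units of voltage: kg·m²/(s³·A)

The claimed units kg·m/s (exponents kg: 1, m: 1, s: -1) do not match the derived units kg·m²/(s³·A) (exponents kg: 1, m: 2, s: -3, A: -1), so the claim is incorrect.

Answer: No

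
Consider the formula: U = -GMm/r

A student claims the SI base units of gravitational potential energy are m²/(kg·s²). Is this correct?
Units of each symbol in U = -GMm/r:
  G (gravitational constant): m³/(kg·s²)
  M (mass): kg
  m (mass): kg
  r (distance): m  → in the denominator, contributes 1/m
  The minus sign does not affect the units.

Multiplying the contributions: [m³/(kg·s²)] · [kg] · [kg] · [1/m]
Adding exponents of each base unit: kg: 1, m: 2, s: -2
SI base units of gravitational potential energy: kg·m²/s²

The claimed units m²/(kg·s²) (exponents kg: -1, m: 2, s: -2) do not match the derived units kg·m²/s² (exponents kg: 1, m: 2, s: -2), so the claim is incorrect.

Answer: No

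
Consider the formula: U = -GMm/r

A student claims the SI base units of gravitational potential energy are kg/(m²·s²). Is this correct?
Units of each symbol in U = -GMm/r:
  G (gravitational constant): m³/(kg·s²)
  M (mass): kg
  m (mass): kg
  r (distance): m  → in the denominator, contributes 1/m
  The minus sign does not affect the units.

Multiplying the contributions: [m³/(kg·s²)] · [kg] · [kg] · [1/m]
Adding exponents of each base unit: kg: 1, m: 2, s: -2
SI base units of gravitational potential energy: kg·m²/s²

The claimed units kg/(m²·s²) (exponents kg: 1, m: -2, s: -2) do not match the derived units kg·m²/s² (exponents kg: 1, m: 2, s: -2), so the claim is incorrect.

Answer: No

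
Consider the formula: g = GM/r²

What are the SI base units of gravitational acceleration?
Units of each symbol in g = GM/r²:
  G (gravitational constant): m³/(kg·s²)
  M (mass): kg
  r (distance): m  → to the power 2 in the denominator, contributes 1/m²

Multiplying the contributions: [m³/(kg·s²)] · [kg] · [1/m²]
Adding exponents of each base unit: m: 1, s: -2
SI base units of gravitational acceleration: m/s²

Answer: m/s²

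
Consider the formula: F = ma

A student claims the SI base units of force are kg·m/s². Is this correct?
Units of each symbol in F = ma:
  m (mass): kg
  a (acceleration): m/s²

Multiplying the contributions: [kg] · [m/s²]
Adding exponents of each base unit: kg: 1, m: 1, s: -2
SI base units of force: kg·m/s²

The claimed units kg·m/s² match the derived units, so the claim is correct.

Answer: Yes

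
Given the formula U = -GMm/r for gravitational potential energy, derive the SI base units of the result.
Units of each symbol in U = -GMm/r:
  G (gravitational constant): m³/(kg·s²)
  M (mass): kg
  m (mass): kg
  r (distance): m  → in the denominator, contributes 1/m
  The minus sign does not affect the units.

Multiplying the contributions: [m³/(kg·s²)] · [kg] · [kg] · [1/m]
Adding exponents of each base unit: kg: 1, m: 2, s: -2
SI base units of gravitational potential energy: kg·m²/s²

Answer: kg·m²/s²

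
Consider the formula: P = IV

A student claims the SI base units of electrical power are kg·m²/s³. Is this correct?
Units of each symbol in P = IV:
  I (current): A
  V (voltage, in volts): kg·m²/(s³·A)

Multiplying the contributions: [A] · [kg·m²/(s³·A)]
Adding exponents of each base unit: kg: 1, m: 2, s: -3
SI base units of electrical power: kg·m²/s³

The claimed units kg·m²/s³ match the derived units, so the claim is correct.

Answer: Yes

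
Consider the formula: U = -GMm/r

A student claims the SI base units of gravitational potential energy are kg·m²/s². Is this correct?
Units of each symbol in U = -GMm/r:
  G (gravitational constant): m³/(kg·s²)
  M (mass): kg
  m (mass): kg
  r (distance): m  → in the denominator, contributes 1/m
  The minus sign does not affect the units.

Multiplying the contributions: [m³/(kg·s²)] · [kg] · [kg] · [1/m]
Adding exponents of each base unit: kg: 1, m: 2, s: -2
SI base units of gravitational potential energy: kg·m²/s²

The claimed units kg·m²/s² match the derived units, so the claim is correct.

Answer: Yes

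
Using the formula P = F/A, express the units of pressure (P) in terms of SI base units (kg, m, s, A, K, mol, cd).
Units of each symbol in P = F/A:
  F (force): kg·m/s²
  A (area): m²  → in the denominator, contributes 1/m²

Multiplying the contributions: [kg·m/s²] · [1/m²]
Adding exponents of each base unit: kg: 1, m: -1, s: -2
SI base units of pressure: kg/(m·s²)

Answer: kg/(m·s²)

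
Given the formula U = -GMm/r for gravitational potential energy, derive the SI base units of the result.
Units of each symbol in U = -GMm/r:
  G (gravitational constant): m³/(kg·s²)
  M (mass): kg
  m (mass): kg
  r (distance): m  → in the denominator, contributes 1/m
  The minus sign does not affect the units.

Multiplying the contributions: [m³/(kg·s²)] · [kg] · [kg] · [1/m]
Adding exponents of each base unit: kg: 1, m: 2, s: -2
SI base units of gravitational potential energy: kg·m²/s²

Answer: kg·m²/s²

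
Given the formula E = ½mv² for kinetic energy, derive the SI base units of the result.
Units of each symbol in E = ½mv²:
  m (mass): kg
  v (speed): m/s  → to the power 2, contributes m²/s²
  The factor ½ is dimensionless.

Multiplying the contributions: [kg] · [m²/s²]
Adding exponents of each base unit: kg: 1, m: 2, s: -2
SI base units of kinetic energy: kg·m²/s²

Answer: kg·m²/s²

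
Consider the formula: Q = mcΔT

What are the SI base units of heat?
Units of each symbol in Q = mcΔT:
  m (mass): kg
  c (specific heat capacity, in J/(kg·K)): m²/(s²·K)
  ΔT (temperature change): K

Multiplying the contributions: [kg] · [m²/(s²·K)] · [K]
Adding exponents of each base unit: kg: 1, m: 2, s: -2
SI base units of heat: kg·m²/s²

Answer: kg·m²/s²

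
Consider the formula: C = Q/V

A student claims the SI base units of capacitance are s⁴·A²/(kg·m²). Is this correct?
Units of each symbol in C = Q/V:
  Q (charge, in coulombs): s·A
  V (voltage, in volts): kg·m²/(s³·A)  → in the denominator, contributes s³·A/(kg·m²)

Multiplying the contributions: [s·A] · [s³·A/(kg·m²)]
Adding exponents of each base unit: kg: -1, m: -2, s: 4, A: 2
SI base units of capacitance: s⁴·A²/(kg·m²)

The claimed units s⁴·A²/(kg·m²) match the derived units, so the claim is correct.

Answer: Yes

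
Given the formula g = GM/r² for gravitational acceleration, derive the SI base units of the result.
Units of each symbol in g = GM/r²:
  G (gravitational constant): m³/(kg·s²)
  M (mass): kg
  r (distance): m  → to the power 2 in the denominator, contributes 1/m²

Multiplying the contributions: [m³/(kg·s²)] · [kg] · [1/m²]
Adding exponents of each base unit: m: 1, s: -2
SI base units of gravitational acceleration: m/s²

Answer: m/s²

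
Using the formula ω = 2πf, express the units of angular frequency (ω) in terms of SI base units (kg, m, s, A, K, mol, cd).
Units of each symbol in ω = 2πf:
  f (frequency): 1/s
  The factor 2π is dimensionless.

Multiplying the contributions: [1/s]
Adding exponents of each base unit: s: -1
SI base units of angular frequency: 1/s

Answer: 1/s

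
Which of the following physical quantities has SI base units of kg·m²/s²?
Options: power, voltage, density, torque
Checking the SI base units of each option:
  power (P = W/t): kg·m²/s³  ✗
  voltage (V = IR): kg·m²/(s³·A)  ✗
  density (ρ = m/V): kg/m³  ✗
  torque (τ = Fr): kg·m²/s²  ✓ matches

Only torque has units kg·m²/s².

Answer: torque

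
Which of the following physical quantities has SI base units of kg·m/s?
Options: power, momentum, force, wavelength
Checking the SI base units of each option:
  power (P = W/t): kg·m²/s³  ✗
  momentum (p = mv): kg·m/s  ✓ matches
  force (F = ma): kg·m/s²  ✗
  wavelength (λ = v/f): m  ✗

Only momentum has units kg·m/s.

Answer: momentum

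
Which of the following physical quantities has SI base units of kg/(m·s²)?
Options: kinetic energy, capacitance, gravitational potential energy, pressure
Checking the SI base units of each option:
  kinetic energy (E = ½mv²): kg·m²/s²  ✗
  capacitance (C = Q/V): s⁴·A²/(kg·m²)  ✗
  gravitational potential energy (U = -GMm/r): kg·m²/s²  ✗
  pressure (P = F/A): kg/(m·s²)  ✓ matches

Only pressure has units kg/(m·s²).

Answer: pressure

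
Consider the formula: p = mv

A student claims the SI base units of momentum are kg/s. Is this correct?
Units of each symbol in p = mv:
  m (mass): kg
  v (velocity): m/s

Multiplying the contributions: [kg] · [m/s]
Adding exponents of each base unit: kg: 1, m: 1, s: -1
SI base units of momentum: kg·m/s

The claimed units kg/s (exponents kg: 1, s: -1) do not match the derived units kg·m/s (exponents kg: 1, m: 1, s: -1), so the claim is incorrect.

Answer: No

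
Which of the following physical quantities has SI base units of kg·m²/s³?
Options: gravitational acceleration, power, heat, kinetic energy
Checking the SI base units of each option:
  gravitational acceleration (g = GM/r²): m/s²  ✗
  power (P = W/t): kg·m²/s³  ✓ matches
  heat (Q = mcΔT): kg·m²/s²  ✗
  kinetic energy (E = ½mv²): kg·m²/s²  ✗

Only power has units kg·m²/s³.

Answer: power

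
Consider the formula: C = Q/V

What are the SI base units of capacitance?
Units of each symbol in C = Q/V:
  Q (charge, in coulombs): s·A
  V (voltage, in volts): kg·m²/(s³·A)  → in the denominator, contributes s³·A/(kg·m²)

Multiplying the contributions: [s·A] · [s³·A/(kg·m²)]
Adding exponents of each base unit: kg: -1, m: -2, s: 4, A: 2
SI base units of capacitance: s⁴·A²/(kg·m²)

Answer: s⁴·A²/(kg·m²)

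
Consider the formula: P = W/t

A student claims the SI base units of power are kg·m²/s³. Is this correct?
Units of each symbol in P = W/t:
  W (work): kg·m²/s²
  t (time): s  → in the denominator, contributes 1/s

Multiplying the contributions: [kg·m²/s²] · [1/s]
Adding exponents of each base unit: kg: 1, m: 2, s: -3
SI base units of power: kg·m²/s³

The claimed units kg·m²/s³ match the derived units, so the claim is correct.

Answer: Yes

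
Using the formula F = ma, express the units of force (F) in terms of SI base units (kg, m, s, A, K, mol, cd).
Units of each symbol in F = ma:
  m (mass): kg
  a (acceleration): m/s²

Multiplying the contributions: [kg] · [m/s²]
Adding exponents of each base unit: kg: 1, m: 1, s: -2
SI base units of force: kg·m/s²

Answer: kg·m/s²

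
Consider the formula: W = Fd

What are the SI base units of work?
Units of each symbol in W = Fd:
  F (force): kg·m/s²
  d (displacement): m

Multiplying the contributions: [kg·m/s²] · [m]
Adding exponents of each base unit: kg: 1, m: 2, s: -2
SI base units of work: kg·m²/s²

Answer: kg·m²/s²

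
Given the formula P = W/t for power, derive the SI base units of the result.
Units of each symbol in P = W/t:
  W (work): kg·m²/s²
  t (time): s  → in the denominator, contributes 1/s

Multiplying the contributions: [kg·m²/s²] · [1/s]
Adding exponents of each base unit: kg: 1, m: 2, s: -3
SI base units of power: kg·m²/s³

Answer: kg·m²/s³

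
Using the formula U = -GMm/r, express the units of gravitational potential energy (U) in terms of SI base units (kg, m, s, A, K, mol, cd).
Units of each symbol in U = -GMm/r:
  G (gravitational constant): m³/(kg·s²)
  M (mass): kg
  m (mass): kg
  r (distance): m  → in the denominator, contributes 1/m
  The minus sign does not affect the units.

Multiplying the contributions: [m³/(kg·s²)] · [kg] · [kg] · [1/m]
Adding exponents of each base unit: kg: 1, m: 2, s: -2
SI base units of gravitational potential energy: kg·m²/s²

Answer: kg·m²/s²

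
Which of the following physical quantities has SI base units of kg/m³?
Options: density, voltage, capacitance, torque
Checking the SI base units of each option:
  density (ρ = m/V): kg/m³  ✓ matches
  voltage (V = IR): kg·m²/(s³·A)  ✗
  capacitance (C = Q/V): s⁴·A²/(kg·m²)  ✗
  torque (τ = Fr): kg·m²/s²  ✗

Only density has units kg/m³.

Answer: density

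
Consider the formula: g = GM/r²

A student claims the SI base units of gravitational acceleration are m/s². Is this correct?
Units of each symbol in g = GM/r²:
  G (gravitational constant): m³/(kg·s²)
  M (mass): kg
  r (distance): m  → to the power 2 in the denominator, contributes 1/m²

Multiplying the contributions: [m³/(kg·s²)] · [kg] · [1/m²]
Adding exponents of each base unit: m: 1, s: -2
SI base units of gravitational acceleration: m/s²

The claimed units m/s² match the derived units, so the claim is correct.

Answer: Yes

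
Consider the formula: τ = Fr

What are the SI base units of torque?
Units of each symbol in τ = Fr:
  F (force): kg·m/s²
  r (lever arm): m

Multiplying the contributions: [kg·m/s²] · [m]
Adding exponents of each base unit: kg: 1, m: 2, s: -2
SI base units of torque: kg·m²/s²

Answer: kg·m²/s²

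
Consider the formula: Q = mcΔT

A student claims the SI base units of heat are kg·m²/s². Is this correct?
Units of each symbol in Q = mcΔT:
  m (mass): kg
  c (specific heat capacity, in J/(kg·K)): m²/(s²·K)
  ΔT (temperature change): K

Multiplying the contributions: [kg] · [m²/(s²·K)] · [K]
Adding exponents of each base unit: kg: 1, m: 2, s: -2
SI base units of heat: kg·m²/s²

The claimed units kg·m²/s² match the derived units, so the claim is correct.

Answer: Yes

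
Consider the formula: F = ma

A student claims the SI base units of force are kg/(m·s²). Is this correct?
Units of each symbol in F = ma:
  m (mass): kg
  a (acceleration): m/s²

Multiplying the contributions: [kg] · [m/s²]
Adding exponents of each base unit: kg: 1, m: 1, s: -2
SI base units of force: kg·m/s²

The claimed units kg/(m·s²) (exponents kg: 1, m: -1, s: -2) do not match the derived units kg·m/s² (exponents kg: 1, m: 1, s: -2), so the claim is incorrect.

Answer: No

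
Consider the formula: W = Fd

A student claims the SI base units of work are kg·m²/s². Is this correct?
Units of each symbol in W = Fd:
  F (force): kg·m/s²
  d (displacement): m

Multiplying the contributions: [kg·m/s²] · [m]
Adding exponents of each base unit: kg: 1, m: 2, s: -2
SI base units of work: kg·m²/s²

The claimed units kg·m²/s² match the derived units, so the claim is correct.

Answer: Yes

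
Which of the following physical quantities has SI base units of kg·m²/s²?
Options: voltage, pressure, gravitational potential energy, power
Checking the SI base units of each option:
  voltage (V = IR): kg·m²/(s³·A)  ✗
  pressure (P = F/A): kg/(m·s²)  ✗
  gravitational potential energy (U = -GMm/r): kg·m²/s²  ✓ matches
  power (P = W/t): kg·m²/s³  ✗

Only gravitational potential energy has units kg·m²/s².

Answer: gravitational potential energy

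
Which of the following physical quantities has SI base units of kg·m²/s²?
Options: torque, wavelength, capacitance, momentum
Checking the SI base units of each option:
  torque (τ = Fr): kg·m²/s²  ✓ matches
  wavelength (λ = v/f): m  ✗
  capacitance (C = Q/V): s⁴·A²/(kg·m²)  ✗
  momentum (p = mv): kg·m/s  ✗

Only torque has units kg·m²/s².

Answer: torque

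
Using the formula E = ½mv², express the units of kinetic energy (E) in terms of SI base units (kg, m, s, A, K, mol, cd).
Units of each symbol in E = ½mv²:
  m (mass): kg
  v (speed): m/s  → to the power 2, contributes m²/s²
  The factor ½ is dimensionless.

Multiplying the contributions: [kg] · [m²/s²]
Adding exponents of each base unit: kg: 1, m: 2, s: -2
SI base units of kinetic energy: kg·m²/s²

Answer: kg·m²/s²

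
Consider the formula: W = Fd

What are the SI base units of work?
Units of each symbol in W = Fd:
  F (force): kg·m/s²
  d (displacement): m

Multiplying the contributions: [kg·m/s²] · [m]
Adding exponents of each base unit: kg: 1, m: 2, s: -2
SI base units of work: kg·m²/s²

Answer: kg·m²/s²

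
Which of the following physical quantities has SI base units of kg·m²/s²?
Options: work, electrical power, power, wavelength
Checking the SI base units of each option:
  work (W = Fd): kg·m²/s²  ✓ matches
  electrical power (P = IV): kg·m²/s³  ✗
  power (P = W/t): kg·m²/s³  ✗
  wavelength (λ = v/f): m  ✗

Only work has units kg·m²/s².

Answer: work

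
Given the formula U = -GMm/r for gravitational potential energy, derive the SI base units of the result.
Units of each symbol in U = -GMm/r:
  G (gravitational constant): m³/(kg·s²)
  M (mass): kg
  m (mass): kg
  r (distance): m  → in the denominator, contributes 1/m
  The minus sign does not affect the units.

Multiplying the contributions: [m³/(kg·s²)] · [kg] · [kg] · [1/m]
Adding exponents of each base unit: kg: 1, m: 2, s: -2
SI base units of gravitational potential energy: kg·m²/s²

Answer: kg·m²/s²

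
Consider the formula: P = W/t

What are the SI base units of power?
Units of each symbol in P = W/t:
  W (work): kg·m²/s²
  t (time): s  → in the denominator, contributes 1/s

Multiplying the contributions: [kg·m²/s²] · [1/s]
Adding exponents of each base unit: kg: 1, m: 2, s: -3
SI base units of power: kg·m²/s³

Answer: kg·m²/s³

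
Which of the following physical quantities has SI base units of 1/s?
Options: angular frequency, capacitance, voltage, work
Checking the SI base units of each option:
  angular frequency (ω = 2πf): 1/s  ✓ matches
  capacitance (C = Q/V): s⁴·A²/(kg·m²)  ✗
  voltage (V = IR): kg·m²/(s³·A)  ✗
  work (W = Fd): kg·m²/s²  ✗

Only angular frequency has units 1/s.

Answer: angular frequency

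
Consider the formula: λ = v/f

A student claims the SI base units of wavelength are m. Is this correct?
Units of each symbol in λ = v/f:
  v (wave speed): m/s
  f (frequency): 1/s  → in the denominator, contributes s

Multiplying the contributions: [m/s] · [s]
Adding exponents of each base unit: m: 1
SI base units of wavelength: m

The claimed units m match the derived units, so the claim is correct.

Answer: Yes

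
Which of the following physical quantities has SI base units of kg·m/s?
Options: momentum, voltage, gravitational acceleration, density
Checking the SI base units of each option:
  momentum (p = mv): kg·m/s  ✓ matches
  voltage (V = IR): kg·m²/(s³·A)  ✗
  gravitational acceleration (g = GM/r²): m/s²  ✗
  density (ρ = m/V): kg/m³  ✗

Only momentum has units kg·m/s.

Answer: momentum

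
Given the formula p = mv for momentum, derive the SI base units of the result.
Units of each symbol in p = mv:
  m (mass): kg
  v (velocity): m/s

Multiplying the contributions: [kg] · [m/s]
Adding exponents of each base unit: kg: 1, m: 1, s: -1
SI base units of momentum: kg·m/s

Answer: kg·m/s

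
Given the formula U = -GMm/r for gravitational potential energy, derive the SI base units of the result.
Units of each symbol in U = -GMm/r:
  G (gravitational constant): m³/(kg·s²)
  M (mass): kg
  m (mass): kg
  r (distance): m  → in the denominator, contributes 1/m
  The minus sign does not affect the units.

Multiplying the contributions: [m³/(kg·s²)] · [kg] · [kg] · [1/m]
Adding exponents of each base unit: kg: 1, m: 2, s: -2
SI base units of gravitational potential energy: kg·m²/s²

Answer: kg·m²/s²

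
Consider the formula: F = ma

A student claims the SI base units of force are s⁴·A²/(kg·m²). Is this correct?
Units of each symbol in F = ma:
  m (mass): kg
  a (acceleration): m/s²

Multiplying the contributions: [kg] · [m/s²]
Adding exponents of each base unit: kg: 1, m: 1, s: -2
SI base units of force: kg·m/s²

The claimed units s⁴·A²/(kg·m²) (exponents kg: -1, m: -2, s: 4, A: 2) do not match the derived units kg·m/s² (exponents kg: 1, m: 1, s: -2), so the claim is incorrect.

Answer: No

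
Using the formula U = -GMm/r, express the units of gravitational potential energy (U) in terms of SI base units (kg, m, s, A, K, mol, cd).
Units of each symbol in U = -GMm/r:
  G (gravitational constant): m³/(kg·s²)
  M (mass): kg
  m (mass): kg
  r (distance): m  → in the denominator, contributes 1/m
  The minus sign does not affect the units.

Multiplying the contributions: [m³/(kg·s²)] · [kg] · [kg] · [1/m]
Adding exponents of each base unit: kg: 1, m: 2, s: -2
SI base units of gravitational potential energy: kg·m²/s²

Answer: kg·m²/s²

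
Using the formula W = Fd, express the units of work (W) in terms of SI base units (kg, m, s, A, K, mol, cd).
Units of each symbol in W = Fd:
  F (force): kg·m/s²
  d (displacement): m

Multiplying the contributions: [kg·m/s²] · [m]
Adding exponents of each base unit: kg: 1, m: 2, s: -2
SI base units of work: kg·m²/s²

Answer: kg·m²/s²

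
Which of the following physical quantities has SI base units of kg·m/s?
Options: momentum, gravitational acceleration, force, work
Checking the SI base units of each option:
  momentum (p = mv): kg·m/s  ✓ matches
  gravitational acceleration (g = GM/r²): m/s²  ✗
  force (F = ma): kg·m/s²  ✗
  work (W = Fd): kg·m²/s²  ✗

Only momentum has units kg·m/s.

Answer: momentum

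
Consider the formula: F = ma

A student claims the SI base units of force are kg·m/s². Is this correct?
Units of each symbol in F = ma:
  m (mass): kg
  a (acceleration): m/s²

Multiplying the contributions: [kg] · [m/s²]
Adding exponents of each base unit: kg: 1, m: 1, s: -2
SI base units of force: kg·m/s²

The claimed units kg·m/s² match the derived units, so the claim is correct.

Answer: Yes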